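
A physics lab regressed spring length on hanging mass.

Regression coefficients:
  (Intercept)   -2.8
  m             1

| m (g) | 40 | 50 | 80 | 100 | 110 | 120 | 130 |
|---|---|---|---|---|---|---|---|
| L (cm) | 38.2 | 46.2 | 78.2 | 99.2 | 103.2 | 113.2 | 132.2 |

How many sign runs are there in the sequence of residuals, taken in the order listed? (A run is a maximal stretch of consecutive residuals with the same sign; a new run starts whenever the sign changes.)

5 runs

m=40: L̂ = -2.8 + 40 = 37.2; e = 38.2 − 37.2 = 1
m=50: L̂ = -2.8 + 50 = 47.2; e = 46.2 − 47.2 = -1
m=80: L̂ = -2.8 + 80 = 77.2; e = 78.2 − 77.2 = 1
m=100: L̂ = -2.8 + 100 = 97.2; e = 99.2 − 97.2 = 2
m=110: L̂ = -2.8 + 110 = 107.2; e = 103.2 − 107.2 = -4
m=120: L̂ = -2.8 + 120 = 117.2; e = 113.2 − 117.2 = -4
m=130: L̂ = -2.8 + 130 = 127.2; e = 132.2 − 127.2 = 5
Signs: + − + + − − +
Runs: +×1, −×1, +×2, −×2, +×1 → 5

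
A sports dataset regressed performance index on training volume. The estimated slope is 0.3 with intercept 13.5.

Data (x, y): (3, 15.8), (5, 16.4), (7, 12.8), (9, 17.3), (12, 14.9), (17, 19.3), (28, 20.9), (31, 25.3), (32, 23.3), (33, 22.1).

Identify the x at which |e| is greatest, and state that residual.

x = 7, e = -2.8

x=3: ŷ = 13.5 + 0.3·3 = 14.4; e = 15.8 − 14.4 = 1.4
x=5: ŷ = 13.5 + 0.3·5 = 15; e = 16.4 − 15 = 1.4
x=7: ŷ = 13.5 + 0.3·7 = 15.6; e = 12.8 − 15.6 = -2.8
x=9: ŷ = 13.5 + 0.3·9 = 16.2; e = 17.3 − 16.2 = 1.1
x=12: ŷ = 13.5 + 0.3·12 = 17.1; e = 14.9 − 17.1 = -2.2
x=17: ŷ = 13.5 + 0.3·17 = 18.6; e = 19.3 − 18.6 = 0.7
x=28: ŷ = 13.5 + 0.3·28 = 21.9; e = 20.9 − 21.9 = -1
x=31: ŷ = 13.5 + 0.3·31 = 22.8; e = 25.3 − 22.8 = 2.5
x=32: ŷ = 13.5 + 0.3·32 = 23.1; e = 23.3 − 23.1 = 0.2
x=33: ŷ = 13.5 + 0.3·33 = 23.4; e = 22.1 − 23.4 = -1.3
Largest |e| is 2.8 at x = 7, residual -2.8.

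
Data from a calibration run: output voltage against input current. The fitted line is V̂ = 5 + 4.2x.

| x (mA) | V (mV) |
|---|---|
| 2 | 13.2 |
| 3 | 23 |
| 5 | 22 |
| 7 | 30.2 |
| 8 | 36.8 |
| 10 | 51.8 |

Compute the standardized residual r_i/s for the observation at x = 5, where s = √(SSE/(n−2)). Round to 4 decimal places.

x=2: V̂ = 5 + 4.2·2 = 13.4; r = 13.2 − 13.4 = -0.2
x=3: V̂ = 5 + 4.2·3 = 17.6; r = 23 − 17.6 = 5.4
x=5: V̂ = 5 + 4.2·5 = 26; r = 22 − 26 = -4
x=7: V̂ = 5 + 4.2·7 = 34.4; r = 30.2 − 34.4 = -4.2
x=8: V̂ = 5 + 4.2·8 = 38.6; r = 36.8 − 38.6 = -1.8
x=10: V̂ = 5 + 4.2·10 = 47; r = 51.8 − 47 = 4.8
SSE = 0.04 + 29.16 + 16 + 17.64 + 3.24 + 23.04 = 89.12
s = √(89.12/4) = 4.72017
r/s = -4 / 4.72017 = -0.8474

-0.8474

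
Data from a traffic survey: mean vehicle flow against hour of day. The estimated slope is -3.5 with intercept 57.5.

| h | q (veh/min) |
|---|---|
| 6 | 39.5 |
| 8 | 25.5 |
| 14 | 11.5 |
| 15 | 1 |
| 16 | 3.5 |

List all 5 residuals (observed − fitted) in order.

h=6: ŷ = 57.5 − 3.5·6 = 36.5; r = 39.5 − 36.5 = 3
h=8: ŷ = 57.5 − 3.5·8 = 29.5; r = 25.5 − 29.5 = -4
h=14: ŷ = 57.5 − 3.5·14 = 8.5; r = 11.5 − 8.5 = 3
h=15: ŷ = 57.5 − 3.5·15 = 5; r = 1 − 5 = -4
h=16: ŷ = 57.5 − 3.5·16 = 1.5; r = 3.5 − 1.5 = 2

3, -4, 3, -4, 2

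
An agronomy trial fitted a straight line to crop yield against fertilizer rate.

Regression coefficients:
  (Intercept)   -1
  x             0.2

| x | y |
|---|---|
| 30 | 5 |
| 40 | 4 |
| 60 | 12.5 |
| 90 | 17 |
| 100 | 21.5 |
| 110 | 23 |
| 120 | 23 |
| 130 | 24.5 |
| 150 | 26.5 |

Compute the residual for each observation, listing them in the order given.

x=30: ŷ = -1 + 0.2·30 = 5; r = 5 − 5 = 0
x=40: ŷ = -1 + 0.2·40 = 7; r = 4 − 7 = -3
x=60: ŷ = -1 + 0.2·60 = 11; r = 12.5 − 11 = 1.5
x=90: ŷ = -1 + 0.2·90 = 17; r = 17 − 17 = 0
x=100: ŷ = -1 + 0.2·100 = 19; r = 21.5 − 19 = 2.5
x=110: ŷ = -1 + 0.2·110 = 21; r = 23 − 21 = 2
x=120: ŷ = -1 + 0.2·120 = 23; r = 23 − 23 = 0
x=130: ŷ = -1 + 0.2·130 = 25; r = 24.5 − 25 = -0.5
x=150: ŷ = -1 + 0.2·150 = 29; r = 26.5 − 29 = -2.5

0, -3, 1.5, 0, 2.5, 2, 0, -0.5, -2.5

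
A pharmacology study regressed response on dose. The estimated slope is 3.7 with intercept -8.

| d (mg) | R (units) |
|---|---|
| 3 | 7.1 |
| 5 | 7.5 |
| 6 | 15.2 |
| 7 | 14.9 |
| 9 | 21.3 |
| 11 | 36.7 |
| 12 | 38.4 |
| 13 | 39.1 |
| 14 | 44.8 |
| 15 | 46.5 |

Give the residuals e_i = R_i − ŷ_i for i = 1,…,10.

4, -3, 1, -3, -4, 4, 2, -1, 1, -1

d=3: ŷ = -8 + 3.7·3 = 3.1; e = 7.1 − 3.1 = 4
d=5: ŷ = -8 + 3.7·5 = 10.5; e = 7.5 − 10.5 = -3
d=6: ŷ = -8 + 3.7·6 = 14.2; e = 15.2 − 14.2 = 1
d=7: ŷ = -8 + 3.7·7 = 17.9; e = 14.9 − 17.9 = -3
d=9: ŷ = -8 + 3.7·9 = 25.3; e = 21.3 − 25.3 = -4
d=11: ŷ = -8 + 3.7·11 = 32.7; e = 36.7 − 32.7 = 4
d=12: ŷ = -8 + 3.7·12 = 36.4; e = 38.4 − 36.4 = 2
d=13: ŷ = -8 + 3.7·13 = 40.1; e = 39.1 − 40.1 = -1
d=14: ŷ = -8 + 3.7·14 = 43.8; e = 44.8 − 43.8 = 1
d=15: ŷ = -8 + 3.7·15 = 47.5; e = 46.5 − 47.5 = -1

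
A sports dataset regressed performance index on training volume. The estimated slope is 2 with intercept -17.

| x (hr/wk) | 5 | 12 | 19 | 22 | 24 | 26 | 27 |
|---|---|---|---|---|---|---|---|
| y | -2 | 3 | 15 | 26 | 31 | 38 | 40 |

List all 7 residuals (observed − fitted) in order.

5, -4, -6, -1, 0, 3, 3

x=5: ŷ = -17 + 2·5 = -7; e = -2 − (-7) = 5
x=12: ŷ = -17 + 2·12 = 7; e = 3 − 7 = -4
x=19: ŷ = -17 + 2·19 = 21; e = 15 − 21 = -6
x=22: ŷ = -17 + 2·22 = 27; e = 26 − 27 = -1
x=24: ŷ = -17 + 2·24 = 31; e = 31 − 31 = 0
x=26: ŷ = -17 + 2·26 = 35; e = 38 − 35 = 3
x=27: ŷ = -17 + 2·27 = 37; e = 40 − 37 = 3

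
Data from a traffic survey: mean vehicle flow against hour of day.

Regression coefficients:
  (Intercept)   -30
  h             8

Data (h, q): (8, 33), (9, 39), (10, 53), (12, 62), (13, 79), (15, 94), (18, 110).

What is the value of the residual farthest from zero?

e = 5

h=8: q̂ = -30 + 8·8 = 34; e = 33 − 34 = -1
h=9: q̂ = -30 + 8·9 = 42; e = 39 − 42 = -3
h=10: q̂ = -30 + 8·10 = 50; e = 53 − 50 = 3
h=12: q̂ = -30 + 8·12 = 66; e = 62 − 66 = -4
h=13: q̂ = -30 + 8·13 = 74; e = 79 − 74 = 5
h=15: q̂ = -30 + 8·15 = 90; e = 94 − 90 = 4
h=18: q̂ = -30 + 8·18 = 114; e = 110 − 114 = -4
Largest |e| is 5 at h = 13, residual 5.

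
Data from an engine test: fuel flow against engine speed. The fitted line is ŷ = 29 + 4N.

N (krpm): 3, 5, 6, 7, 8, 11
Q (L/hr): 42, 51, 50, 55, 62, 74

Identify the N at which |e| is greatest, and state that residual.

N=3: ŷ = 29 + 4·3 = 41; e = 42 − 41 = 1
N=5: ŷ = 29 + 4·5 = 49; e = 51 − 49 = 2
N=6: ŷ = 29 + 4·6 = 53; e = 50 − 53 = -3
N=7: ŷ = 29 + 4·7 = 57; e = 55 − 57 = -2
N=8: ŷ = 29 + 4·8 = 61; e = 62 − 61 = 1
N=11: ŷ = 29 + 4·11 = 73; e = 74 − 73 = 1
Largest |e| is 3 at N = 6, residual -3.

N = 6, e = -3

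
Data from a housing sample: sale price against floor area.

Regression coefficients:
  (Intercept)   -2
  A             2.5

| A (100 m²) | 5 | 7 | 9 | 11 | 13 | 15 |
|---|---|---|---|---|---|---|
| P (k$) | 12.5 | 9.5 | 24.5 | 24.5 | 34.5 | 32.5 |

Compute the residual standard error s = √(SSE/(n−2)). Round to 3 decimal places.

A=5: P̂ = -2 + 2.5·5 = 10.5; r = 12.5 − 10.5 = 2
A=7: P̂ = -2 + 2.5·7 = 15.5; r = 9.5 − 15.5 = -6
A=9: P̂ = -2 + 2.5·9 = 20.5; r = 24.5 − 20.5 = 4
A=11: P̂ = -2 + 2.5·11 = 25.5; r = 24.5 − 25.5 = -1
A=13: P̂ = -2 + 2.5·13 = 30.5; r = 34.5 − 30.5 = 4
A=15: P̂ = -2 + 2.5·15 = 35.5; r = 32.5 − 35.5 = -3
SSE = 4 + 36 + 16 + 1 + 16 + 9 = 82
s = √(82/4) = √20.5 ≈ 4.528

s = 4.528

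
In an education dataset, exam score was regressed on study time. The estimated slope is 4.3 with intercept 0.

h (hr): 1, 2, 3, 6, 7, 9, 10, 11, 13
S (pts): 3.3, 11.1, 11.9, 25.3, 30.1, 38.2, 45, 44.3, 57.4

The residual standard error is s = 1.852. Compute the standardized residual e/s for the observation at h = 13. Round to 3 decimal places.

0.810

Ŝ = 4.3·13 = 55.9
e = 57.4 − 55.9 = 1.5
e/s = 1.5 / 1.852 = 0.810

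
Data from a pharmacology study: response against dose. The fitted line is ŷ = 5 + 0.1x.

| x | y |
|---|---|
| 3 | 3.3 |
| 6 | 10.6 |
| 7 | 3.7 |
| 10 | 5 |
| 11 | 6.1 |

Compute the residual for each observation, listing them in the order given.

-2, 5, -2, -1, 0

x=3: ŷ = 5 + 0.1·3 = 5.3; r = 3.3 − 5.3 = -2
x=6: ŷ = 5 + 0.1·6 = 5.6; r = 10.6 − 5.6 = 5
x=7: ŷ = 5 + 0.1·7 = 5.7; r = 3.7 − 5.7 = -2
x=10: ŷ = 5 + 0.1·10 = 6; r = 5 − 6 = -1
x=11: ŷ = 5 + 0.1·11 = 6.1; r = 6.1 − 6.1 = 0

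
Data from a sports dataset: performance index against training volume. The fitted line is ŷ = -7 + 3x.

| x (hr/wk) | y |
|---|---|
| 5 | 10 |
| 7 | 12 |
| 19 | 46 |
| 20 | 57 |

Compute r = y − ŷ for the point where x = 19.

ŷ = -7 + 3·19 = 50
r = 46 − 50 = -4

r = -4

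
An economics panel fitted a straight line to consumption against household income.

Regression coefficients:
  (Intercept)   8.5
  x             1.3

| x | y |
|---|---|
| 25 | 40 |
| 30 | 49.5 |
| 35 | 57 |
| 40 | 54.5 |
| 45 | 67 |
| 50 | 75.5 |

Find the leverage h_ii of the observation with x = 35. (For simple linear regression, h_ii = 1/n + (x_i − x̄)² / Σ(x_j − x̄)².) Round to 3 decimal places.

x̄ = (25 + 30 + 35 + 40 + 45 + 50)/6 = 37.5
Σ(x − x̄)² = 156.25 + 56.25 + 6.25 + 6.25 + 56.25 + 156.25 = 437.5
h = 1/6 + (-2.5)²/437.5 = 0.166667 + 0.0142857 = 0.181

h = 0.181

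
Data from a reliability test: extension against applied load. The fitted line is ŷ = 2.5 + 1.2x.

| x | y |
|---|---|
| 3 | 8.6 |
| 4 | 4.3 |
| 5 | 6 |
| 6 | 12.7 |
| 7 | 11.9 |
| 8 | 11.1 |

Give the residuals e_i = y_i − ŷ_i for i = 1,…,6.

x=3: ŷ = 2.5 + 1.2·3 = 6.1; e = 8.6 − 6.1 = 2.5
x=4: ŷ = 2.5 + 1.2·4 = 7.3; e = 4.3 − 7.3 = -3
x=5: ŷ = 2.5 + 1.2·5 = 8.5; e = 6 − 8.5 = -2.5
x=6: ŷ = 2.5 + 1.2·6 = 9.7; e = 12.7 − 9.7 = 3
x=7: ŷ = 2.5 + 1.2·7 = 10.9; e = 11.9 − 10.9 = 1
x=8: ŷ = 2.5 + 1.2·8 = 12.1; e = 11.1 − 12.1 = -1

2.5, -3, -2.5, 3, 1, -1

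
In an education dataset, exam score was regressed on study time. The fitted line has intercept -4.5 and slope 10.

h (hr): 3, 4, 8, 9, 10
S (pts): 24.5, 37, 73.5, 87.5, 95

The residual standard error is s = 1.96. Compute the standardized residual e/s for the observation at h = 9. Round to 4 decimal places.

ŷ = -4.5 + 10·9 = 85.5
e = 87.5 − 85.5 = 2
e/s = 2 / 1.96 = 1.0204

1.0204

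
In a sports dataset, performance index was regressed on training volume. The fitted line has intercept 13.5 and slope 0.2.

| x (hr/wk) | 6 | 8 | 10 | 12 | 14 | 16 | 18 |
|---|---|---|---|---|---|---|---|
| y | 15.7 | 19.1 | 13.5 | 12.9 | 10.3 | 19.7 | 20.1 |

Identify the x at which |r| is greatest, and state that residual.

x=6: ŷ = 13.5 + 0.2·6 = 14.7; r = 15.7 − 14.7 = 1
x=8: ŷ = 13.5 + 0.2·8 = 15.1; r = 19.1 − 15.1 = 4
x=10: ŷ = 13.5 + 0.2·10 = 15.5; r = 13.5 − 15.5 = -2
x=12: ŷ = 13.5 + 0.2·12 = 15.9; r = 12.9 − 15.9 = -3
x=14: ŷ = 13.5 + 0.2·14 = 16.3; r = 10.3 − 16.3 = -6
x=16: ŷ = 13.5 + 0.2·16 = 16.7; r = 19.7 − 16.7 = 3
x=18: ŷ = 13.5 + 0.2·18 = 17.1; r = 20.1 − 17.1 = 3
Largest |r| is 6 at x = 14, residual -6.

x = 14, r = -6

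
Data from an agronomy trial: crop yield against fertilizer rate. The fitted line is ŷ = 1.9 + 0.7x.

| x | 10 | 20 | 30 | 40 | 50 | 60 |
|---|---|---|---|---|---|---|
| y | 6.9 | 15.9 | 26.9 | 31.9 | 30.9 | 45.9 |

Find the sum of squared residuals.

x=10: ŷ = 1.9 + 0.7·10 = 8.9; e = 6.9 − 8.9 = -2
x=20: ŷ = 1.9 + 0.7·20 = 15.9; e = 15.9 − 15.9 = 0
x=30: ŷ = 1.9 + 0.7·30 = 22.9; e = 26.9 − 22.9 = 4
x=40: ŷ = 1.9 + 0.7·40 = 29.9; e = 31.9 − 29.9 = 2
x=50: ŷ = 1.9 + 0.7·50 = 36.9; e = 30.9 − 36.9 = -6
x=60: ŷ = 1.9 + 0.7·60 = 43.9; e = 45.9 − 43.9 = 2
SSE = 4 + 0 + 16 + 4 + 36 + 4 = 64

SSE = 64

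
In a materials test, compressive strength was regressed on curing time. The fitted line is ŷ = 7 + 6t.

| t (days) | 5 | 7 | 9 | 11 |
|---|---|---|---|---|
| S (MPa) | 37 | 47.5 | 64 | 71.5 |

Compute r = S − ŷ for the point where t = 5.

r = 0

ŷ = 7 + 6·5 = 37
r = 37 − 37 = 0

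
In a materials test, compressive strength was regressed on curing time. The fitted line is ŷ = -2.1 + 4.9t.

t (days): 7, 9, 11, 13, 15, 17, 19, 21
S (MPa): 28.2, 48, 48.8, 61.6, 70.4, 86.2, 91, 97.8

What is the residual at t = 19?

ŷ = -2.1 + 4.9·19 = 91
r = 91 − 91 = 0

r = 0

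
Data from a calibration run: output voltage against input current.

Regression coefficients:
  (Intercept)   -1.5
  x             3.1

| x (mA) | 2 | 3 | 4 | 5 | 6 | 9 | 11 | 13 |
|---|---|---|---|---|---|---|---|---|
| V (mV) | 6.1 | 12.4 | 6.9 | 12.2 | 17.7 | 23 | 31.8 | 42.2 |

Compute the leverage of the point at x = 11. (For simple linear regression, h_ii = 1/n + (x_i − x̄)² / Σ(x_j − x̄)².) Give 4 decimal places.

x̄ = (2 + 3 + 4 + 5 + 6 + 9 + 11 + 13)/8 = 6.625
Σ(x − x̄)² = 21.3906 + 13.1406 + 6.89062 + 2.64062 + 0.390625 + 5.64062 + 19.1406 + 40.6406 = 109.875
h = 1/8 + (4.375)²/109.875 = 0.125 + 0.174204 = 0.2992

h = 0.2992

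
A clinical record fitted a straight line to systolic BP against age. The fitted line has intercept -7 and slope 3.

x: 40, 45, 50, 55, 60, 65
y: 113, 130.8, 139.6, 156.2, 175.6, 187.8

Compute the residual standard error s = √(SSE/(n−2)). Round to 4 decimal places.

x=40: ŷ = -7 + 3·40 = 113; r = 113 − 113 = 0
x=45: ŷ = -7 + 3·45 = 128; r = 130.8 − 128 = 2.8
x=50: ŷ = -7 + 3·50 = 143; r = 139.6 − 143 = -3.4
x=55: ŷ = -7 + 3·55 = 158; r = 156.2 − 158 = -1.8
x=60: ŷ = -7 + 3·60 = 173; r = 175.6 − 173 = 2.6
x=65: ŷ = -7 + 3·65 = 188; r = 187.8 − 188 = -0.2
SSE = 0 + 7.84 + 11.56 + 3.24 + 6.76 + 0.04 = 29.44
s = √(29.44/4) = √7.36 ≈ 2.7129

s = 2.7129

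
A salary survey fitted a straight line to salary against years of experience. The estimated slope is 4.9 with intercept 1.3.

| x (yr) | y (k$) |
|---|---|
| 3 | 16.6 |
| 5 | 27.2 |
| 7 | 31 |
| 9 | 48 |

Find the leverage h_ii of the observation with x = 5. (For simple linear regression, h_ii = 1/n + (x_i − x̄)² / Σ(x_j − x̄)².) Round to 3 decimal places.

x̄ = (3 + 5 + 7 + 9)/4 = 6
Σ(x − x̄)² = 9 + 1 + 1 + 9 = 20
h = 1/4 + (-1)²/20 = 0.25 + 0.05 = 0.300

h = 0.300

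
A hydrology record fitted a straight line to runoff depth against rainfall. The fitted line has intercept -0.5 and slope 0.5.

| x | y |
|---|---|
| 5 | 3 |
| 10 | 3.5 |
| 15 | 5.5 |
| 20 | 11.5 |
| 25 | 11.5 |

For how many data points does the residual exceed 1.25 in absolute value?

x=5: ŷ = -0.5 + 0.5·5 = 2; e = 3 − 2 = 1
x=10: ŷ = -0.5 + 0.5·10 = 4.5; e = 3.5 − 4.5 = -1
x=15: ŷ = -0.5 + 0.5·15 = 7; e = 5.5 − 7 = -1.5
x=20: ŷ = -0.5 + 0.5·20 = 9.5; e = 11.5 − 9.5 = 2
x=25: ŷ = -0.5 + 0.5·25 = 12; e = 11.5 − 12 = -0.5
|e| > 1.25: x=15 (|e|=1.5), x=20 (|e|=2) → 2

2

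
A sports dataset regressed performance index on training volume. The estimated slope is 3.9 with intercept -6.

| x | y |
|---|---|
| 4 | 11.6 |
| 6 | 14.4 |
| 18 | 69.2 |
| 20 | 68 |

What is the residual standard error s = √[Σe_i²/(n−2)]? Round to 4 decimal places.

x=4: ŷ = -6 + 3.9·4 = 9.6; e = 11.6 − 9.6 = 2
x=6: ŷ = -6 + 3.9·6 = 17.4; e = 14.4 − 17.4 = -3
x=18: ŷ = -6 + 3.9·18 = 64.2; e = 69.2 − 64.2 = 5
x=20: ŷ = -6 + 3.9·20 = 72; e = 68 − 72 = -4
SSE = 4 + 9 + 25 + 16 = 54
s = √(54/2) = √27 ≈ 5.1962

s = 5.1962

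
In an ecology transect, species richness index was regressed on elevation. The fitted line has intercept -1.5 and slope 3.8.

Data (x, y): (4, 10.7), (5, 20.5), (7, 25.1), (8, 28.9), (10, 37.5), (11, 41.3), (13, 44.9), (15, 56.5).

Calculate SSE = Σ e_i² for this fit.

SSE = 30

x=4: ŷ = -1.5 + 3.8·4 = 13.7; e = 10.7 − 13.7 = -3
x=5: ŷ = -1.5 + 3.8·5 = 17.5; e = 20.5 − 17.5 = 3
x=7: ŷ = -1.5 + 3.8·7 = 25.1; e = 25.1 − 25.1 = 0
x=8: ŷ = -1.5 + 3.8·8 = 28.9; e = 28.9 − 28.9 = 0
x=10: ŷ = -1.5 + 3.8·10 = 36.5; e = 37.5 − 36.5 = 1
x=11: ŷ = -1.5 + 3.8·11 = 40.3; e = 41.3 − 40.3 = 1
x=13: ŷ = -1.5 + 3.8·13 = 47.9; e = 44.9 − 47.9 = -3
x=15: ŷ = -1.5 + 3.8·15 = 55.5; e = 56.5 − 55.5 = 1
SSE = 9 + 9 + 0 + 0 + 1 + 1 + 9 + 1 = 30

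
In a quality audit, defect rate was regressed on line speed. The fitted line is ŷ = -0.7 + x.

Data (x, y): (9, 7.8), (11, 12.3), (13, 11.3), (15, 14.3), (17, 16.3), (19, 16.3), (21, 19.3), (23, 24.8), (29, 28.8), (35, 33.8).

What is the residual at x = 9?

e = -0.5

ŷ = -0.7 + 9 = 8.3
e = 7.8 − 8.3 = -0.5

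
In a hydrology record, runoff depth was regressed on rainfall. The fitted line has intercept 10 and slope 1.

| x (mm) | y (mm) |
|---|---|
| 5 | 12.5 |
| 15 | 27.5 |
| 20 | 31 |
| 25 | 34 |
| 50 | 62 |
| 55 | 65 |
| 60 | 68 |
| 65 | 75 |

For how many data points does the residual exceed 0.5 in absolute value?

x=5: ŷ = 10 + 5 = 15; e = 12.5 − 15 = -2.5
x=15: ŷ = 10 + 15 = 25; e = 27.5 − 25 = 2.5
x=20: ŷ = 10 + 20 = 30; e = 31 − 30 = 1
x=25: ŷ = 10 + 25 = 35; e = 34 − 35 = -1
x=50: ŷ = 10 + 50 = 60; e = 62 − 60 = 2
x=55: ŷ = 10 + 55 = 65; e = 65 − 65 = 0
x=60: ŷ = 10 + 60 = 70; e = 68 − 70 = -2
x=65: ŷ = 10 + 65 = 75; e = 75 − 75 = 0
|e| > 0.5: x=5 (|e|=2.5), x=15 (|e|=2.5), x=20 (|e|=1), x=25 (|e|=1), x=50 (|e|=2), x=60 (|e|=2) → 6

6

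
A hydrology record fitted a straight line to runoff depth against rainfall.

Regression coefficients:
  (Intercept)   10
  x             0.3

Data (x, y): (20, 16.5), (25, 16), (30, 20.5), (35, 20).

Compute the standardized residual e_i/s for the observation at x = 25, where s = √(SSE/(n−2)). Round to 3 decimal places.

x=20: ŷ = 10 + 0.3·20 = 16; e = 16.5 − 16 = 0.5
x=25: ŷ = 10 + 0.3·25 = 17.5; e = 16 − 17.5 = -1.5
x=30: ŷ = 10 + 0.3·30 = 19; e = 20.5 − 19 = 1.5
x=35: ŷ = 10 + 0.3·35 = 20.5; e = 20 − 20.5 = -0.5
SSE = 0.25 + 2.25 + 2.25 + 0.25 = 5
s = √(5/2) = 1.58114
e/s = -1.5 / 1.58114 = -0.949

-0.949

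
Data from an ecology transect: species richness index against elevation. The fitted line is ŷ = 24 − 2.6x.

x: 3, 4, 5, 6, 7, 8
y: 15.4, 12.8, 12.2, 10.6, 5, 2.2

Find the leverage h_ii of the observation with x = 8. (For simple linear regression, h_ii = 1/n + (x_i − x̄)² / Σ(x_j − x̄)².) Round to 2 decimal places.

h = 0.52

x̄ = (3 + 4 + 5 + 6 + 7 + 8)/6 = 5.5
Σ(x − x̄)² = 6.25 + 2.25 + 0.25 + 0.25 + 2.25 + 6.25 = 17.5
h = 1/6 + (2.5)²/17.5 = 0.166667 + 0.357143 = 0.52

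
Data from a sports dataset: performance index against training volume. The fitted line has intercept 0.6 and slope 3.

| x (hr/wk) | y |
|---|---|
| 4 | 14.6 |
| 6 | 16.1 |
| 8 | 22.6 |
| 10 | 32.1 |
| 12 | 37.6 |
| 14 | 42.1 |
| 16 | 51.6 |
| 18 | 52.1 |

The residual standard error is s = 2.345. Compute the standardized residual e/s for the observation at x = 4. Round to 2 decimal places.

0.85

ŷ = 0.6 + 3·4 = 12.6
e = 14.6 − 12.6 = 2
e/s = 2 / 2.345 = 0.85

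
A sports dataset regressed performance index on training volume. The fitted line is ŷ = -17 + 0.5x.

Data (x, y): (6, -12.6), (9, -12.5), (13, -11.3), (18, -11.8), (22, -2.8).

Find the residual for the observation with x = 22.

ŷ = -17 + 0.5·22 = -6
r = -2.8 − (-6) = 3.2

r = 3.2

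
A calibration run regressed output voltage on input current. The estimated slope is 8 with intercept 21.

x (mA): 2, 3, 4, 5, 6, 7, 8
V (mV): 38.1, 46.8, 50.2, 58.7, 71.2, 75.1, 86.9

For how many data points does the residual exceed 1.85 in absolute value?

5

x=2: ŷ = 21 + 8·2 = 37; r = 38.1 − 37 = 1.1
x=3: ŷ = 21 + 8·3 = 45; r = 46.8 − 45 = 1.8
x=4: ŷ = 21 + 8·4 = 53; r = 50.2 − 53 = -2.8
x=5: ŷ = 21 + 8·5 = 61; r = 58.7 − 61 = -2.3
x=6: ŷ = 21 + 8·6 = 69; r = 71.2 − 69 = 2.2
x=7: ŷ = 21 + 8·7 = 77; r = 75.1 − 77 = -1.9
x=8: ŷ = 21 + 8·8 = 85; r = 86.9 − 85 = 1.9
|r| > 1.85: x=4 (|r|=2.8), x=5 (|r|=2.3), x=6 (|r|=2.2), x=7 (|r|=1.9), x=8 (|r|=1.9) → 5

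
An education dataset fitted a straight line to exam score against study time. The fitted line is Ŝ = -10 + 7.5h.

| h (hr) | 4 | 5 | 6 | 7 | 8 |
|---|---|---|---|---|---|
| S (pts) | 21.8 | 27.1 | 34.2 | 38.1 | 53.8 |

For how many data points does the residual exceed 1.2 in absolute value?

3

h=4: Ŝ = -10 + 7.5·4 = 20; r = 21.8 − 20 = 1.8
h=5: Ŝ = -10 + 7.5·5 = 27.5; r = 27.1 − 27.5 = -0.4
h=6: Ŝ = -10 + 7.5·6 = 35; r = 34.2 − 35 = -0.8
h=7: Ŝ = -10 + 7.5·7 = 42.5; r = 38.1 − 42.5 = -4.4
h=8: Ŝ = -10 + 7.5·8 = 50; r = 53.8 − 50 = 3.8
|r| > 1.2: h=4 (|r|=1.8), h=7 (|r|=4.4), h=8 (|r|=3.8) → 3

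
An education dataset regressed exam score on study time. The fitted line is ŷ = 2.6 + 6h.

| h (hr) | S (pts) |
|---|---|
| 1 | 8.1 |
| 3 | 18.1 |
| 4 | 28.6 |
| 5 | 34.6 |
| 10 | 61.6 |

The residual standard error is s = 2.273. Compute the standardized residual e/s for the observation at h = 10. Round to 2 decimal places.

ŷ = 2.6 + 6·10 = 62.6
e = 61.6 − 62.6 = -1
e/s = -1 / 2.273 = -0.44

-0.44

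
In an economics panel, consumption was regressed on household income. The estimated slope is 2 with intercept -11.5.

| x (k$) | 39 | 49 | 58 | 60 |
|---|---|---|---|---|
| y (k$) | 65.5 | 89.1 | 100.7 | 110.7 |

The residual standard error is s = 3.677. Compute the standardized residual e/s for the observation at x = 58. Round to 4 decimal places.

-1.0335

ŷ = -11.5 + 2·58 = 104.5
e = 100.7 − 104.5 = -3.8
e/s = -3.8 / 3.677 = -1.0335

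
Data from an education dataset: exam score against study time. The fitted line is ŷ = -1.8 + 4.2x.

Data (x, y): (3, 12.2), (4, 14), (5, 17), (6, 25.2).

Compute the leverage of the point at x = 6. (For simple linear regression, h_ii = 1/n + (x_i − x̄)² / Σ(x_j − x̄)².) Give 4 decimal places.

x̄ = (3 + 4 + 5 + 6)/4 = 4.5
Σ(x − x̄)² = 2.25 + 0.25 + 0.25 + 2.25 = 5
h = 1/4 + (1.5)²/5 = 0.25 + 0.45 = 0.7000

h = 0.7000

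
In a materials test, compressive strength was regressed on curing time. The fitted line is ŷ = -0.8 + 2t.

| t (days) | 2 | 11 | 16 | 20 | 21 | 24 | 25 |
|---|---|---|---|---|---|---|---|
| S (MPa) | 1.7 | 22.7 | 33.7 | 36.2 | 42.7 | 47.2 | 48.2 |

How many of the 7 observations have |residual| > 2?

t=2: ŷ = -0.8 + 2·2 = 3.2; r = 1.7 − 3.2 = -1.5
t=11: ŷ = -0.8 + 2·11 = 21.2; r = 22.7 − 21.2 = 1.5
t=16: ŷ = -0.8 + 2·16 = 31.2; r = 33.7 − 31.2 = 2.5
t=20: ŷ = -0.8 + 2·20 = 39.2; r = 36.2 − 39.2 = -3
t=21: ŷ = -0.8 + 2·21 = 41.2; r = 42.7 − 41.2 = 1.5
t=24: ŷ = -0.8 + 2·24 = 47.2; r = 47.2 − 47.2 = 0
t=25: ŷ = -0.8 + 2·25 = 49.2; r = 48.2 − 49.2 = -1
|r| > 2: t=16 (|r|=2.5), t=20 (|r|=3) → 2

2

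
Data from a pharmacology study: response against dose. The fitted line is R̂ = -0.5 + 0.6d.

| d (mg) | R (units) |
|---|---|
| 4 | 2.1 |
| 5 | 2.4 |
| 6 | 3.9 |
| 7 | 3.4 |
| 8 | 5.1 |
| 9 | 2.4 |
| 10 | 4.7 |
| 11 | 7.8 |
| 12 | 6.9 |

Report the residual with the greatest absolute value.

d=4: R̂ = -0.5 + 0.6·4 = 1.9; e = 2.1 − 1.9 = 0.2
d=5: R̂ = -0.5 + 0.6·5 = 2.5; e = 2.4 − 2.5 = -0.1
d=6: R̂ = -0.5 + 0.6·6 = 3.1; e = 3.9 − 3.1 = 0.8
d=7: R̂ = -0.5 + 0.6·7 = 3.7; e = 3.4 − 3.7 = -0.3
d=8: R̂ = -0.5 + 0.6·8 = 4.3; e = 5.1 − 4.3 = 0.8
d=9: R̂ = -0.5 + 0.6·9 = 4.9; e = 2.4 − 4.9 = -2.5
d=10: R̂ = -0.5 + 0.6·10 = 5.5; e = 4.7 − 5.5 = -0.8
d=11: R̂ = -0.5 + 0.6·11 = 6.1; e = 7.8 − 6.1 = 1.7
d=12: R̂ = -0.5 + 0.6·12 = 6.7; e = 6.9 − 6.7 = 0.2
Largest |e| is 2.5 at d = 9, residual -2.5.

e = -2.5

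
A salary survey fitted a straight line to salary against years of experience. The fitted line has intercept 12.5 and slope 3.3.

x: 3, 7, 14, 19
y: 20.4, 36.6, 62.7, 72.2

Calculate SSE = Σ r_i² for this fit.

SSE = 30

x=3: ŷ = 12.5 + 3.3·3 = 22.4; r = 20.4 − 22.4 = -2
x=7: ŷ = 12.5 + 3.3·7 = 35.6; r = 36.6 − 35.6 = 1
x=14: ŷ = 12.5 + 3.3·14 = 58.7; r = 62.7 − 58.7 = 4
x=19: ŷ = 12.5 + 3.3·19 = 75.2; r = 72.2 − 75.2 = -3
SSE = 4 + 1 + 16 + 9 = 30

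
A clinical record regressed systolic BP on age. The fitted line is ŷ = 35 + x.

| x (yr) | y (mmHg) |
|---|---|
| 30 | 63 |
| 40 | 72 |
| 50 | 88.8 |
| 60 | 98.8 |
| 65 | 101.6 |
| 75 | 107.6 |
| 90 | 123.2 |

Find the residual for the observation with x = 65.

ŷ = 35 + 65 = 100
e = 101.6 − 100 = 1.6

e = 1.6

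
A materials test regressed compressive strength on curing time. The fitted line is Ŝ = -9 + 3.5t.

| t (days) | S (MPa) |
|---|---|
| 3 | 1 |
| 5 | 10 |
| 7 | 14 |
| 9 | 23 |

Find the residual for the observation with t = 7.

Ŝ = -9 + 3.5·7 = 15.5
r = 14 − 15.5 = -1.5

r = -1.5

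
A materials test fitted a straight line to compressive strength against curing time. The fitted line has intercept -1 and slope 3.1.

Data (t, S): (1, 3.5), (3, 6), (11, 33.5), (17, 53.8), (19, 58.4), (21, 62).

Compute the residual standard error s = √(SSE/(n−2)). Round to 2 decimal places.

s = 2.03

t=1: Ŝ = -1 + 3.1·1 = 2.1; r = 3.5 − 2.1 = 1.4
t=3: Ŝ = -1 + 3.1·3 = 8.3; r = 6 − 8.3 = -2.3
t=11: Ŝ = -1 + 3.1·11 = 33.1; r = 33.5 − 33.1 = 0.4
t=17: Ŝ = -1 + 3.1·17 = 51.7; r = 53.8 − 51.7 = 2.1
t=19: Ŝ = -1 + 3.1·19 = 57.9; r = 58.4 − 57.9 = 0.5
t=21: Ŝ = -1 + 3.1·21 = 64.1; r = 62 − 64.1 = -2.1
SSE = 1.96 + 5.29 + 0.16 + 4.41 + 0.25 + 4.41 = 16.48
s = √(16.48/4) = √4.12 ≈ 2.03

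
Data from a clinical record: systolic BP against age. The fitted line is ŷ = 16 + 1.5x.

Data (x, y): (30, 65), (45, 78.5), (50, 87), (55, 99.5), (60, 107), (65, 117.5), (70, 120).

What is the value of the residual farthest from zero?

x=30: ŷ = 16 + 1.5·30 = 61; e = 65 − 61 = 4
x=45: ŷ = 16 + 1.5·45 = 83.5; e = 78.5 − 83.5 = -5
x=50: ŷ = 16 + 1.5·50 = 91; e = 87 − 91 = -4
x=55: ŷ = 16 + 1.5·55 = 98.5; e = 99.5 − 98.5 = 1
x=60: ŷ = 16 + 1.5·60 = 106; e = 107 − 106 = 1
x=65: ŷ = 16 + 1.5·65 = 113.5; e = 117.5 − 113.5 = 4
x=70: ŷ = 16 + 1.5·70 = 121; e = 120 − 121 = -1
Largest |e| is 5 at x = 45, residual -5.

e = -5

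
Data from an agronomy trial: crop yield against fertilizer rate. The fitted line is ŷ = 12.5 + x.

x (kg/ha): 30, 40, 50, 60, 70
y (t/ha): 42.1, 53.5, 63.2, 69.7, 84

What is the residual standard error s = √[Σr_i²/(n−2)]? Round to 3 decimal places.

x=30: ŷ = 12.5 + 30 = 42.5; r = 42.1 − 42.5 = -0.4
x=40: ŷ = 12.5 + 40 = 52.5; r = 53.5 − 52.5 = 1
x=50: ŷ = 12.5 + 50 = 62.5; r = 63.2 − 62.5 = 0.7
x=60: ŷ = 12.5 + 60 = 72.5; r = 69.7 − 72.5 = -2.8
x=70: ŷ = 12.5 + 70 = 82.5; r = 84 − 82.5 = 1.5
SSE = 0.16 + 1 + 0.49 + 7.84 + 2.25 = 11.74
s = √(11.74/3) = √3.91333 ≈ 1.978

s = 1.978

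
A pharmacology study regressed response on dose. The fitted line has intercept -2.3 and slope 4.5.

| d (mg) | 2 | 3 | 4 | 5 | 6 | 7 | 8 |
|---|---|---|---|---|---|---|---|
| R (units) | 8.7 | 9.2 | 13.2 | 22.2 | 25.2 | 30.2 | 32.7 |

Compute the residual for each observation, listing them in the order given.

2, -2, -2.5, 2, 0.5, 1, -1

d=2: ŷ = -2.3 + 4.5·2 = 6.7; e = 8.7 − 6.7 = 2
d=3: ŷ = -2.3 + 4.5·3 = 11.2; e = 9.2 − 11.2 = -2
d=4: ŷ = -2.3 + 4.5·4 = 15.7; e = 13.2 − 15.7 = -2.5
d=5: ŷ = -2.3 + 4.5·5 = 20.2; e = 22.2 − 20.2 = 2
d=6: ŷ = -2.3 + 4.5·6 = 24.7; e = 25.2 − 24.7 = 0.5
d=7: ŷ = -2.3 + 4.5·7 = 29.2; e = 30.2 − 29.2 = 1
d=8: ŷ = -2.3 + 4.5·8 = 33.7; e = 32.7 − 33.7 = -1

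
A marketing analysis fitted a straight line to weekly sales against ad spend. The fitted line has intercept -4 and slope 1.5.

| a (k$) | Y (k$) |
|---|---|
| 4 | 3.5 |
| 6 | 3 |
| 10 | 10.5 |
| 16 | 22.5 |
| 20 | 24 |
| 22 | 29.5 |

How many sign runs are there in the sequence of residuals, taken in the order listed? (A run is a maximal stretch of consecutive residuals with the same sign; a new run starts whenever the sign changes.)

a=4: Ŷ = -4 + 1.5·4 = 2; e = 3.5 − 2 = 1.5
a=6: Ŷ = -4 + 1.5·6 = 5; e = 3 − 5 = -2
a=10: Ŷ = -4 + 1.5·10 = 11; e = 10.5 − 11 = -0.5
a=16: Ŷ = -4 + 1.5·16 = 20; e = 22.5 − 20 = 2.5
a=20: Ŷ = -4 + 1.5·20 = 26; e = 24 − 26 = -2
a=22: Ŷ = -4 + 1.5·22 = 29; e = 29.5 − 29 = 0.5
Signs: + − − + − +
Runs: +×1, −×2, +×1, −×1, +×1 → 5

5 runs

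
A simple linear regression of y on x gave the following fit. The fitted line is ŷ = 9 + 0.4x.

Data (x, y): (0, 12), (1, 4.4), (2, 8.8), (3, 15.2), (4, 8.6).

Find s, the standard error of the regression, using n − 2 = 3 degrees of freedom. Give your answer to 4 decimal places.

s = 4.6188

x=0: ŷ = 9 + 0.4·0 = 9; r = 12 − 9 = 3
x=1: ŷ = 9 + 0.4·1 = 9.4; r = 4.4 − 9.4 = -5
x=2: ŷ = 9 + 0.4·2 = 9.8; r = 8.8 − 9.8 = -1
x=3: ŷ = 9 + 0.4·3 = 10.2; r = 15.2 − 10.2 = 5
x=4: ŷ = 9 + 0.4·4 = 10.6; r = 8.6 − 10.6 = -2
SSE = 9 + 25 + 1 + 25 + 4 = 64
s = √(64/3) = √21.3333 ≈ 4.6188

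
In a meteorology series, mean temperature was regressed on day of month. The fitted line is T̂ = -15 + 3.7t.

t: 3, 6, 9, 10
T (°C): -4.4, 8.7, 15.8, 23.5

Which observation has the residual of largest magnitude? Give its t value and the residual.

t=3: T̂ = -15 + 3.7·3 = -3.9; r = -4.4 − (-3.9) = -0.5
t=6: T̂ = -15 + 3.7·6 = 7.2; r = 8.7 − 7.2 = 1.5
t=9: T̂ = -15 + 3.7·9 = 18.3; r = 15.8 − 18.3 = -2.5
t=10: T̂ = -15 + 3.7·10 = 22; r = 23.5 − 22 = 1.5
Largest |r| is 2.5 at t = 9, residual -2.5.

t = 9, r = -2.5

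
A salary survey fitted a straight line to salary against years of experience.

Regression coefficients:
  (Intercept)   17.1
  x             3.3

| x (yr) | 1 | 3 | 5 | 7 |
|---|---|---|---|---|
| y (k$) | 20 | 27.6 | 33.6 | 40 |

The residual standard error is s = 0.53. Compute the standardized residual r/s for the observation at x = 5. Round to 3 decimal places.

0.000

ŷ = 17.1 + 3.3·5 = 33.6
r = 33.6 − 33.6 = 0
r/s = 0 / 0.53 = 0.000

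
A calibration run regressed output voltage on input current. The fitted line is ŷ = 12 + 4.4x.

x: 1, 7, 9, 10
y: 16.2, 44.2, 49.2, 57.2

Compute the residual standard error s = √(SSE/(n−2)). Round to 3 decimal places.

x=1: ŷ = 12 + 4.4·1 = 16.4; e = 16.2 − 16.4 = -0.2
x=7: ŷ = 12 + 4.4·7 = 42.8; e = 44.2 − 42.8 = 1.4
x=9: ŷ = 12 + 4.4·9 = 51.6; e = 49.2 − 51.6 = -2.4
x=10: ŷ = 12 + 4.4·10 = 56; e = 57.2 − 56 = 1.2
SSE = 0.04 + 1.96 + 5.76 + 1.44 = 9.2
s = √(9.2/2) = √4.6 ≈ 2.145

s = 2.145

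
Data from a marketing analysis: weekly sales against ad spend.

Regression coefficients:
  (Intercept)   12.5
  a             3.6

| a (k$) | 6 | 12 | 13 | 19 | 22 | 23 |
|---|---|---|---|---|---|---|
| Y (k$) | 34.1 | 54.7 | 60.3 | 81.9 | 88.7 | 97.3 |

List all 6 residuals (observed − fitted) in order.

a=6: ŷ = 12.5 + 3.6·6 = 34.1; e = 34.1 − 34.1 = 0
a=12: ŷ = 12.5 + 3.6·12 = 55.7; e = 54.7 − 55.7 = -1
a=13: ŷ = 12.5 + 3.6·13 = 59.3; e = 60.3 − 59.3 = 1
a=19: ŷ = 12.5 + 3.6·19 = 80.9; e = 81.9 − 80.9 = 1
a=22: ŷ = 12.5 + 3.6·22 = 91.7; e = 88.7 − 91.7 = -3
a=23: ŷ = 12.5 + 3.6·23 = 95.3; e = 97.3 − 95.3 = 2

0, -1, 1, 1, -3, 2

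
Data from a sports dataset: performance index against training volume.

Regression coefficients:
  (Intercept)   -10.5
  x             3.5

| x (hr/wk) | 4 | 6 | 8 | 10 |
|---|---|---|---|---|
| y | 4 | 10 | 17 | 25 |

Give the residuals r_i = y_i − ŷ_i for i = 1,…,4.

x=4: ŷ = -10.5 + 3.5·4 = 3.5; r = 4 − 3.5 = 0.5
x=6: ŷ = -10.5 + 3.5·6 = 10.5; r = 10 − 10.5 = -0.5
x=8: ŷ = -10.5 + 3.5·8 = 17.5; r = 17 − 17.5 = -0.5
x=10: ŷ = -10.5 + 3.5·10 = 24.5; r = 25 − 24.5 = 0.5

0.5, -0.5, -0.5, 0.5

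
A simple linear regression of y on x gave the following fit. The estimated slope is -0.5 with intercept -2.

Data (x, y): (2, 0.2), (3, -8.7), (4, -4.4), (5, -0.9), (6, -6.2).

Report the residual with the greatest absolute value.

x=2: ŷ = -2 − 0.5·2 = -3; e = 0.2 − (-3) = 3.2
x=3: ŷ = -2 − 0.5·3 = -3.5; e = -8.7 − (-3.5) = -5.2
x=4: ŷ = -2 − 0.5·4 = -4; e = -4.4 − (-4) = -0.4
x=5: ŷ = -2 − 0.5·5 = -4.5; e = -0.9 − (-4.5) = 3.6
x=6: ŷ = -2 − 0.5·6 = -5; e = -6.2 − (-5) = -1.2
Largest |e| is 5.2 at x = 3, residual -5.2.

e = -5.2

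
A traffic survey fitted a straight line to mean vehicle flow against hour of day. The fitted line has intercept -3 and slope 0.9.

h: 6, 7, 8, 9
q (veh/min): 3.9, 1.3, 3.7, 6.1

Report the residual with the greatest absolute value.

h=6: q̂ = -3 + 0.9·6 = 2.4; r = 3.9 − 2.4 = 1.5
h=7: q̂ = -3 + 0.9·7 = 3.3; r = 1.3 − 3.3 = -2
h=8: q̂ = -3 + 0.9·8 = 4.2; r = 3.7 − 4.2 = -0.5
h=9: q̂ = -3 + 0.9·9 = 5.1; r = 6.1 − 5.1 = 1
Largest |r| is 2 at h = 7, residual -2.

r = -2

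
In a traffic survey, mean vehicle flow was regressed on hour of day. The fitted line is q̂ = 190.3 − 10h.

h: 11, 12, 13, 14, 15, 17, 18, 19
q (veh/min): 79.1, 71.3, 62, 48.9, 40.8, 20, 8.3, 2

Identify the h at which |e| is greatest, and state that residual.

h = 18, e = -2

h=11: q̂ = 190.3 − 10·11 = 80.3; e = 79.1 − 80.3 = -1.2
h=12: q̂ = 190.3 − 10·12 = 70.3; e = 71.3 − 70.3 = 1
h=13: q̂ = 190.3 − 10·13 = 60.3; e = 62 − 60.3 = 1.7
h=14: q̂ = 190.3 − 10·14 = 50.3; e = 48.9 − 50.3 = -1.4
h=15: q̂ = 190.3 − 10·15 = 40.3; e = 40.8 − 40.3 = 0.5
h=17: q̂ = 190.3 − 10·17 = 20.3; e = 20 − 20.3 = -0.3
h=18: q̂ = 190.3 − 10·18 = 10.3; e = 8.3 − 10.3 = -2
h=19: q̂ = 190.3 − 10·19 = 0.3; e = 2 − 0.3 = 1.7
Largest |e| is 2 at h = 18, residual -2.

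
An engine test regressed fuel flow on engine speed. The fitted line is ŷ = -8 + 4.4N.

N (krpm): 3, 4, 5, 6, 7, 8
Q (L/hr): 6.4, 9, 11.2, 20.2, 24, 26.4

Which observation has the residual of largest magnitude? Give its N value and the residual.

N=3: ŷ = -8 + 4.4·3 = 5.2; r = 6.4 − 5.2 = 1.2
N=4: ŷ = -8 + 4.4·4 = 9.6; r = 9 − 9.6 = -0.6
N=5: ŷ = -8 + 4.4·5 = 14; r = 11.2 − 14 = -2.8
N=6: ŷ = -8 + 4.4·6 = 18.4; r = 20.2 − 18.4 = 1.8
N=7: ŷ = -8 + 4.4·7 = 22.8; r = 24 − 22.8 = 1.2
N=8: ŷ = -8 + 4.4·8 = 27.2; r = 26.4 − 27.2 = -0.8
Largest |r| is 2.8 at N = 5, residual -2.8.

N = 5, r = -2.8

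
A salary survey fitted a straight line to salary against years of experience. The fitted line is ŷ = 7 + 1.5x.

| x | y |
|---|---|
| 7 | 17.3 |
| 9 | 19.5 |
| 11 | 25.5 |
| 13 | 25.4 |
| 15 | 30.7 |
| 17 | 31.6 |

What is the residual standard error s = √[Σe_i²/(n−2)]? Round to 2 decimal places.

x=7: ŷ = 7 + 1.5·7 = 17.5; e = 17.3 − 17.5 = -0.2
x=9: ŷ = 7 + 1.5·9 = 20.5; e = 19.5 − 20.5 = -1
x=11: ŷ = 7 + 1.5·11 = 23.5; e = 25.5 − 23.5 = 2
x=13: ŷ = 7 + 1.5·13 = 26.5; e = 25.4 − 26.5 = -1.1
x=15: ŷ = 7 + 1.5·15 = 29.5; e = 30.7 − 29.5 = 1.2
x=17: ŷ = 7 + 1.5·17 = 32.5; e = 31.6 − 32.5 = -0.9
SSE = 0.04 + 1 + 4 + 1.21 + 1.44 + 0.81 = 8.5
s = √(8.5/4) = √2.125 ≈ 1.46

s = 1.46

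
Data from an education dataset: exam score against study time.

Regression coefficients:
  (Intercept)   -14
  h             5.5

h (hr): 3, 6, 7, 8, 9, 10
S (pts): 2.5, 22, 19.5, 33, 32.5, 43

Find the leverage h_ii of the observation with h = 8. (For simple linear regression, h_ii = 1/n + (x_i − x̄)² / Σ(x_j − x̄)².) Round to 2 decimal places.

h = 0.19

h̄ = (3 + 6 + 7 + 8 + 9 + 10)/6 = 7.16667
Σ(h − h̄)² = 17.3611 + 1.36111 + 0.0277778 + 0.694444 + 3.36111 + 8.02778 = 30.8333
h = 1/6 + (0.833333)²/30.8333 = 0.166667 + 0.0225225 = 0.19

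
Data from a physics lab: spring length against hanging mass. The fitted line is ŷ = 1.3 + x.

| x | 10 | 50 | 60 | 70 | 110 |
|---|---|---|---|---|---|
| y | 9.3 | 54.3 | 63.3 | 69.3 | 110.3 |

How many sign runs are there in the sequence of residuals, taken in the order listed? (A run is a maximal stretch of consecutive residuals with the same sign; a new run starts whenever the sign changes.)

x=10: ŷ = 1.3 + 10 = 11.3; r = 9.3 − 11.3 = -2
x=50: ŷ = 1.3 + 50 = 51.3; r = 54.3 − 51.3 = 3
x=60: ŷ = 1.3 + 60 = 61.3; r = 63.3 − 61.3 = 2
x=70: ŷ = 1.3 + 70 = 71.3; r = 69.3 − 71.3 = -2
x=110: ŷ = 1.3 + 110 = 111.3; r = 110.3 − 111.3 = -1
Signs: − + + − −
Runs: −×1, +×2, −×2 → 3

3 runs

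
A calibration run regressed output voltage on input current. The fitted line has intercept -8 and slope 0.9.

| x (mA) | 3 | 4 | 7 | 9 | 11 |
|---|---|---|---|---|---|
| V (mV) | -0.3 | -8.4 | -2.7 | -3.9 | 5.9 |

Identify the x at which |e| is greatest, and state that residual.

x = 3, e = 5

x=3: V̂ = -8 + 0.9·3 = -5.3; e = -0.3 − (-5.3) = 5
x=4: V̂ = -8 + 0.9·4 = -4.4; e = -8.4 − (-4.4) = -4
x=7: V̂ = -8 + 0.9·7 = -1.7; e = -2.7 − (-1.7) = -1
x=9: V̂ = -8 + 0.9·9 = 0.1; e = -3.9 − 0.1 = -4
x=11: V̂ = -8 + 0.9·11 = 1.9; e = 5.9 − 1.9 = 4
Largest |e| is 5 at x = 3, residual 5.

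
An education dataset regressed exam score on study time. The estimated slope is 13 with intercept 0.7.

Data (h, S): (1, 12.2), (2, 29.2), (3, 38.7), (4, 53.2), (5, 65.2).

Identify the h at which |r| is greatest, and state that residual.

h = 2, r = 2.5

h=1: ŷ = 0.7 + 13·1 = 13.7; r = 12.2 − 13.7 = -1.5
h=2: ŷ = 0.7 + 13·2 = 26.7; r = 29.2 − 26.7 = 2.5
h=3: ŷ = 0.7 + 13·3 = 39.7; r = 38.7 − 39.7 = -1
h=4: ŷ = 0.7 + 13·4 = 52.7; r = 53.2 − 52.7 = 0.5
h=5: ŷ = 0.7 + 13·5 = 65.7; r = 65.2 − 65.7 = -0.5
Largest |r| is 2.5 at h = 2, residual 2.5.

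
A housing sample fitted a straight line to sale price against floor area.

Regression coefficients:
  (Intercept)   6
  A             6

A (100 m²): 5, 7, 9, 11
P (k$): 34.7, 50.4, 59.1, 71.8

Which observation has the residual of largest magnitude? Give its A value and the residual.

A=5: P̂ = 6 + 6·5 = 36; r = 34.7 − 36 = -1.3
A=7: P̂ = 6 + 6·7 = 48; r = 50.4 − 48 = 2.4
A=9: P̂ = 6 + 6·9 = 60; r = 59.1 − 60 = -0.9
A=11: P̂ = 6 + 6·11 = 72; r = 71.8 − 72 = -0.2
Largest |r| is 2.4 at A = 7, residual 2.4.

A = 7, r = 2.4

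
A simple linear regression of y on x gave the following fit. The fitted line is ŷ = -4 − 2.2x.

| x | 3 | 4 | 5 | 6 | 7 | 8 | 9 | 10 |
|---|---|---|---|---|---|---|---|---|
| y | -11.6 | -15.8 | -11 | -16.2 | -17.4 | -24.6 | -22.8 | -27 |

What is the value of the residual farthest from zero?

r = 4

x=3: ŷ = -4 − 2.2·3 = -10.6; r = -11.6 − (-10.6) = -1
x=4: ŷ = -4 − 2.2·4 = -12.8; r = -15.8 − (-12.8) = -3
x=5: ŷ = -4 − 2.2·5 = -15; r = -11 − (-15) = 4
x=6: ŷ = -4 − 2.2·6 = -17.2; r = -16.2 − (-17.2) = 1
x=7: ŷ = -4 − 2.2·7 = -19.4; r = -17.4 − (-19.4) = 2
x=8: ŷ = -4 − 2.2·8 = -21.6; r = -24.6 − (-21.6) = -3
x=9: ŷ = -4 − 2.2·9 = -23.8; r = -22.8 − (-23.8) = 1
x=10: ŷ = -4 − 2.2·10 = -26; r = -27 − (-26) = -1
Largest |r| is 4 at x = 5, residual 4.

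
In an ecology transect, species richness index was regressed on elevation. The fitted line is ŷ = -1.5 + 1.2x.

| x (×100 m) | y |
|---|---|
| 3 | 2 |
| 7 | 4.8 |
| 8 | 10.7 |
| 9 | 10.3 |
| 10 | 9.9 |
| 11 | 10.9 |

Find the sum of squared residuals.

x=3: ŷ = -1.5 + 1.2·3 = 2.1; r = 2 − 2.1 = -0.1
x=7: ŷ = -1.5 + 1.2·7 = 6.9; r = 4.8 − 6.9 = -2.1
x=8: ŷ = -1.5 + 1.2·8 = 8.1; r = 10.7 − 8.1 = 2.6
x=9: ŷ = -1.5 + 1.2·9 = 9.3; r = 10.3 − 9.3 = 1
x=10: ŷ = -1.5 + 1.2·10 = 10.5; r = 9.9 − 10.5 = -0.6
x=11: ŷ = -1.5 + 1.2·11 = 11.7; r = 10.9 − 11.7 = -0.8
SSE = 0.01 + 4.41 + 6.76 + 1 + 0.36 + 0.64 = 13.18

SSE = 13.18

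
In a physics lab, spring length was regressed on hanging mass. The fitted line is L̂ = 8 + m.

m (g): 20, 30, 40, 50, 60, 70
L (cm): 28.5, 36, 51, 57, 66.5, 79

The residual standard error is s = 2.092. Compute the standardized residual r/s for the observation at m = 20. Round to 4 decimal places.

0.2390

L̂ = 8 + 20 = 28
r = 28.5 − 28 = 0.5
r/s = 0.5 / 2.092 = 0.2390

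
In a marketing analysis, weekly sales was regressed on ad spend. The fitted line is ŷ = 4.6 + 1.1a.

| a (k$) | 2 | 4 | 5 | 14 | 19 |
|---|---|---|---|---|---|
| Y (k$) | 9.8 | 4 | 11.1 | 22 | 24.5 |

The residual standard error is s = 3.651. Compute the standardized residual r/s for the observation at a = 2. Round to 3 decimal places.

0.822

ŷ = 4.6 + 1.1·2 = 6.8
r = 9.8 − 6.8 = 3
r/s = 3 / 3.651 = 0.822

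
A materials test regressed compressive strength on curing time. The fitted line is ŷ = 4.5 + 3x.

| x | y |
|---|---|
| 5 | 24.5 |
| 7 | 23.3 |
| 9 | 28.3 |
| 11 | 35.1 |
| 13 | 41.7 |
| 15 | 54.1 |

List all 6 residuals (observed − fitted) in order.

x=5: ŷ = 4.5 + 3·5 = 19.5; e = 24.5 − 19.5 = 5
x=7: ŷ = 4.5 + 3·7 = 25.5; e = 23.3 − 25.5 = -2.2
x=9: ŷ = 4.5 + 3·9 = 31.5; e = 28.3 − 31.5 = -3.2
x=11: ŷ = 4.5 + 3·11 = 37.5; e = 35.1 − 37.5 = -2.4
x=13: ŷ = 4.5 + 3·13 = 43.5; e = 41.7 − 43.5 = -1.8
x=15: ŷ = 4.5 + 3·15 = 49.5; e = 54.1 − 49.5 = 4.6

5, -2.2, -3.2, -2.4, -1.8, 4.6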